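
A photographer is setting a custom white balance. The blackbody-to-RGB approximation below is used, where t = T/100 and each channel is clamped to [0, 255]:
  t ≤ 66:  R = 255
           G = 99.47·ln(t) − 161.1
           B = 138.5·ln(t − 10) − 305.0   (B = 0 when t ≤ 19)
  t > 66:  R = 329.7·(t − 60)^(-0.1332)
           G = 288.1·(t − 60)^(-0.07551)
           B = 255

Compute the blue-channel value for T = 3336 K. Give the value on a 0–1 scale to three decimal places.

t = 3336/100 = 33.36; the t ≤ 66 branch applies.
B = 138.5·ln(33.36 − 10) − 305.0 = 138.5·ln 23.36 − 305.0 = 138.5·3.1510 − 305.0 = 131.417.
On a 0–1 scale: 131.417/255 = 0.5154 → 0.515.

0.515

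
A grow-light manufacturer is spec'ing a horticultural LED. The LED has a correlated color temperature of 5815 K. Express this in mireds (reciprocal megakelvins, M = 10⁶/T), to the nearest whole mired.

172 mireds

M = 10⁶ / 5815 = 171.969 → 172 mireds.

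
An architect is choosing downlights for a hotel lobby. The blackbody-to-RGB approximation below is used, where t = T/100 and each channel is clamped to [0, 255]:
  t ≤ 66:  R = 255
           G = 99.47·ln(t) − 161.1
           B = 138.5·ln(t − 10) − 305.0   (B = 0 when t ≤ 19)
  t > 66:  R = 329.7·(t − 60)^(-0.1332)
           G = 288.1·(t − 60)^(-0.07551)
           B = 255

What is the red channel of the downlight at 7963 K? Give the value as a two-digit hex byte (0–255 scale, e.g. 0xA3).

0xDE

t = 7963/100 = 79.63; the t > 66 branch applies.
R = 329.7·(79.63 − 60)^(-0.1332) = 329.7·19.63^(-0.1332) = 329.7·0.67264 = 221.770.
Rounded: 222; in hex, 0xDE.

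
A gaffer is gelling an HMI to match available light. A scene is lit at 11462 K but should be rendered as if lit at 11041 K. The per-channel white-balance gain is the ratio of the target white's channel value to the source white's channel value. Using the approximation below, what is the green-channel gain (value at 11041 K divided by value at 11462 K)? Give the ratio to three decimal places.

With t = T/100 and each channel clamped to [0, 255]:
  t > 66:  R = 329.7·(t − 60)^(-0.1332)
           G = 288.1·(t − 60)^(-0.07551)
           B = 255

1.006

At 11462 K (t = 114.62):
  G = 288.1·(114.62 − 60)^(-0.07551) = 288.1·54.62^(-0.07551) = 288.1·0.73929 = 212.988.
At 11041 K (t = 110.41):
  G = 288.1·(110.41 − 60)^(-0.07551) = 288.1·50.41^(-0.07551) = 288.1·0.74378 = 214.282.
Gain = 214.282 / 212.988 = 1.0061 → 1.006.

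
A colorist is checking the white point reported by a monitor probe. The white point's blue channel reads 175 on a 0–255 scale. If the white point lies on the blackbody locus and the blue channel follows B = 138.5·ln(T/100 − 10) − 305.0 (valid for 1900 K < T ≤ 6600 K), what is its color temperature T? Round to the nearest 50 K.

ln(t − 10) = (175 + 305.0) / 138.5 = 3.4657.
t − 10 = e^3.4657 = 31.999, so t = 41.999.
T = 100·t = 4200 K → 4200 K to the nearest 50 K.

4200 K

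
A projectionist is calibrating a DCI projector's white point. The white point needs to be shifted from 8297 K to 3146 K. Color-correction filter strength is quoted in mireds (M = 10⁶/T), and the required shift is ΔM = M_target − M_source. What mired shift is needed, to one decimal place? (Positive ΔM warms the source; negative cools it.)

+197.3 mireds

M_source = 10⁶/8297 = 120.525; M_target = 10⁶/3146 = 317.864.
ΔM = 317.864 − 120.525 = 197.338 → +197.3 mireds, a warming shift.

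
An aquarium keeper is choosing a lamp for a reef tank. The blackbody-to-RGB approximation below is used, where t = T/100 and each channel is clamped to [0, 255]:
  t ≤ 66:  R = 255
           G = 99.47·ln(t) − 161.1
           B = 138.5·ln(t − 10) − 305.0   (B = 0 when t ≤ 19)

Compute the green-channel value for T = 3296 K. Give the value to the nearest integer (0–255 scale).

187

t = 3296/100 = 32.96; the t ≤ 66 branch applies.
G = 99.47·ln 32.96 − 161.1 = 99.47·3.4953 − 161.1 = 186.577.
Rounded: 187.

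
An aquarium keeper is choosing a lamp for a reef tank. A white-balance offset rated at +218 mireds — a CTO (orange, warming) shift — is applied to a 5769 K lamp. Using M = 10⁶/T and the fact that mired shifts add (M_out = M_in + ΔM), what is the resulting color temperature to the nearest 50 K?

M_in = 10⁶/5769 = 173.34 mireds.
M_out = 173.34 + (+218) = 391.34 mireds.
T_out = 10⁶/391.34 = 2555.3 K → 2550 K.

2550 K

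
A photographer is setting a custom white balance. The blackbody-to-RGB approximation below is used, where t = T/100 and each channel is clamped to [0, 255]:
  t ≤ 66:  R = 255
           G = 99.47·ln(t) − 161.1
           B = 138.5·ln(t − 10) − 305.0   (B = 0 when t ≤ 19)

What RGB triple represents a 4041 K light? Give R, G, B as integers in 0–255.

t = 4041/100 = 40.41; the t ≤ 66 branch applies.
R = 255 by definition for t ≤ 66.
G = 99.47·ln 40.41 − 161.1 = 99.47·3.6991 − 161.1 = 206.847.
B = 138.5·ln(40.41 − 10) − 305.0 = 138.5·ln 30.41 − 305.0 = 138.5·3.4148 − 305.0 = 167.946.
Rounded: (255, 207, 168).

R=255, G=207, B=168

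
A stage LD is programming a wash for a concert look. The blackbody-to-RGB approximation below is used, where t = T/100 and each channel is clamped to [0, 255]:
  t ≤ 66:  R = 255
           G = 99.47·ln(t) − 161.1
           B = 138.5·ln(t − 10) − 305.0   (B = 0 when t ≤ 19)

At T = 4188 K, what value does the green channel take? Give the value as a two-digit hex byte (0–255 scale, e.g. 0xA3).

0xD2

t = 4188/100 = 41.88; the t ≤ 66 branch applies.
G = 99.47·ln 41.88 − 161.1 = 99.47·3.7348 − 161.1 = 210.401.
Rounded: 210; in hex, 0xD2.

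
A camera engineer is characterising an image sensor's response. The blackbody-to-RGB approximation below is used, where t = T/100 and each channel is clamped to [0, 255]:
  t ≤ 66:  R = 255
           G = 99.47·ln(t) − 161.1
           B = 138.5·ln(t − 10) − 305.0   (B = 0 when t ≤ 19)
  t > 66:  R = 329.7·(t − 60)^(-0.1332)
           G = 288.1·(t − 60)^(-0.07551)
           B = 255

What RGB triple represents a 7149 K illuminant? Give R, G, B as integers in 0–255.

R=238, G=240, B=255

t = 7149/100 = 71.49; the t > 66 branch applies.
R = 329.7·(71.49 − 60)^(-0.1332) = 329.7·11.49^(-0.1332) = 329.7·0.72238 = 238.168.
G = 288.1·(71.49 − 60)^(-0.07551) = 288.1·11.49^(-0.07551) = 288.1·0.83164 = 239.595.
B = 255 by definition for t > 66.
Rounded: (238, 240, 255).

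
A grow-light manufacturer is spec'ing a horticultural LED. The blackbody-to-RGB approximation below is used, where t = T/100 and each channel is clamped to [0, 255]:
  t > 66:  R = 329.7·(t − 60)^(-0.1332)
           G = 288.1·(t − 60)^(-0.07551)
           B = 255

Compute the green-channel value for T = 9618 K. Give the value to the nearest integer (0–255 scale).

220

t = 9618/100 = 96.18; the t > 66 branch applies.
G = 288.1·(96.18 − 60)^(-0.07551) = 288.1·36.18^(-0.07551) = 288.1·0.76264 = 219.717.
Rounded: 220.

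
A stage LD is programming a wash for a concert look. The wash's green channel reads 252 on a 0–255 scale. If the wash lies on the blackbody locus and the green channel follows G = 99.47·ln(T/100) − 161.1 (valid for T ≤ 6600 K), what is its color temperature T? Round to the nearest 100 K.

ln t = (252 + 161.1) / 99.47 = 4.1530.
t = e^4.1530 = 63.625.
T = 100·t = 6363 K → 6400 K to the nearest 100 K.

6400 K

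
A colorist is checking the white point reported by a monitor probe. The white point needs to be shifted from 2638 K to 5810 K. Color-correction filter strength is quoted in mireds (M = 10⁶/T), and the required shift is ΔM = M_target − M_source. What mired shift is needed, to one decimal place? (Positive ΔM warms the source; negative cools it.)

-207.0 mireds

M_source = 10⁶/2638 = 379.075; M_target = 10⁶/5810 = 172.117.
ΔM = 172.117 − 379.075 = -206.958 → -207.0 mireds, a cooling shift.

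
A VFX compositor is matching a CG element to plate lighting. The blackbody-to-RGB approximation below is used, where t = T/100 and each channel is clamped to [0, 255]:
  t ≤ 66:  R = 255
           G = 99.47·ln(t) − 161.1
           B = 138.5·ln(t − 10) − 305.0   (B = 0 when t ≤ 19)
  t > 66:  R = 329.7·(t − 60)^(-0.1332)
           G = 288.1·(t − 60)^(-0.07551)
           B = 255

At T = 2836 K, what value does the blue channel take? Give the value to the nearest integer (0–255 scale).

98

t = 2836/100 = 28.36; the t ≤ 66 branch applies.
B = 138.5·ln(28.36 − 10) − 305.0 = 138.5·ln 18.36 − 305.0 = 138.5·2.9102 − 305.0 = 98.059.
Rounded: 98.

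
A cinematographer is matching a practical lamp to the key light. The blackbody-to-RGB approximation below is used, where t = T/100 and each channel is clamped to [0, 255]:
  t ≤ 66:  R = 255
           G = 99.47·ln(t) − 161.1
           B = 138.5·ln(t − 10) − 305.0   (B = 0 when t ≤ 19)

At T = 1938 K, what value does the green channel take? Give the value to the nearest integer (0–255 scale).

t = 1938/100 = 19.38; the t ≤ 66 branch applies.
G = 99.47·ln 19.38 − 161.1 = 99.47·2.9642 − 161.1 = 133.753.
Rounded: 134.

134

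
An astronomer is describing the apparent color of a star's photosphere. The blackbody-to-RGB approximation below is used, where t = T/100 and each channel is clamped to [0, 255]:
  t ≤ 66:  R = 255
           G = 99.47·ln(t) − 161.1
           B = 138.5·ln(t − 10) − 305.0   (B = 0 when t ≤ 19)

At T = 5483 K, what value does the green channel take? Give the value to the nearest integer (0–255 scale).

237

t = 5483/100 = 54.83; the t ≤ 66 branch applies.
G = 99.47·ln 54.83 − 161.1 = 99.47·4.0042 − 161.1 = 237.202.
Rounded: 237.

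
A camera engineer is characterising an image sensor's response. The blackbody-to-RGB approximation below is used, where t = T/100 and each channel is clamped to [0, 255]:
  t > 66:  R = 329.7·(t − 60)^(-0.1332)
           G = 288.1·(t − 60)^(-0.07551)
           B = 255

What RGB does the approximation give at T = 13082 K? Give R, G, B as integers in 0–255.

t = 13082/100 = 130.82; the t > 66 branch applies.
R = 329.7·(130.82 − 60)^(-0.1332) = 329.7·70.82^(-0.1332) = 329.7·0.56697 = 186.930.
G = 288.1·(130.82 − 60)^(-0.07551) = 288.1·70.82^(-0.07551) = 288.1·0.72493 = 208.852.
B = 255 by definition for t > 66.
Rounded: (187, 209, 255).

R=187, G=209, B=255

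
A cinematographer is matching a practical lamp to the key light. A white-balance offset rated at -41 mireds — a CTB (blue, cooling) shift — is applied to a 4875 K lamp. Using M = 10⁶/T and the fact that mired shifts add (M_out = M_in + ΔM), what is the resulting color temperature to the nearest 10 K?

6090 K

M_in = 10⁶/4875 = 205.13 mireds.
M_out = 205.13 + (-41) = 164.13 mireds.
T_out = 10⁶/164.13 = 6092.8 K → 6090 K.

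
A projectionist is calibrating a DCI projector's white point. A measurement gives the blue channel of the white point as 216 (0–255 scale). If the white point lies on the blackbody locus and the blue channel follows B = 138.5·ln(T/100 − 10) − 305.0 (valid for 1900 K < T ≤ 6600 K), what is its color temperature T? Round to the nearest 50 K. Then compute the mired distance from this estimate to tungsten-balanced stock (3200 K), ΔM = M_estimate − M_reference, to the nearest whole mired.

-124 mireds

ln(t − 10) = (216 + 305.0) / 138.5 = 3.7617.
t − 10 = e^3.7617 = 43.023, so t = 53.023.
T = 100·t = 5302 K → 5300 K to the nearest 50 K.
M_estimate = 10⁶/5300 = 188.68; M_reference = 10⁶/3200 = 312.50.
ΔM = 188.68 − 312.50 = -123.82 → -124 mireds.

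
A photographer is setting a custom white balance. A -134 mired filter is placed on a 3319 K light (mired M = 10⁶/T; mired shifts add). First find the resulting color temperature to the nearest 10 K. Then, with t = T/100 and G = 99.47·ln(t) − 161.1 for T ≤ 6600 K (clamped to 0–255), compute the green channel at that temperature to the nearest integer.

M_in = 10⁶/3319 = 301.30; M_out = 301.30 + (-134) = 167.30.
T_out = 10⁶/167.30 = 5977.4 K → 5980 K; t = 59.8.
G = 99.47·ln 59.8 − 161.1 = 99.47·4.0910 − 161.1 = 245.832.
Rounded: 246.

246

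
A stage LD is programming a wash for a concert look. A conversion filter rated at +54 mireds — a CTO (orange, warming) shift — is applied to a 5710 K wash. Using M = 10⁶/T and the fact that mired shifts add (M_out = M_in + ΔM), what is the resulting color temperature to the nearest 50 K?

4350 K

M_in = 10⁶/5710 = 175.13 mireds.
M_out = 175.13 + (+54) = 229.13 mireds.
T_out = 10⁶/229.13 = 4364.3 K → 4350 K.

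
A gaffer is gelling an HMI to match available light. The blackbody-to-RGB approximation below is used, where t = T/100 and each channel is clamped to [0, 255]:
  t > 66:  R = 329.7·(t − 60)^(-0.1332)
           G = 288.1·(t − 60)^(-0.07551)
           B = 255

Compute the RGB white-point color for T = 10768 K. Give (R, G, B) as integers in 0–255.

(197, 215, 255)

t = 10768/100 = 107.68; the t > 66 branch applies.
R = 329.7·(107.68 − 60)^(-0.1332) = 329.7·47.68^(-0.1332) = 329.7·0.59765 = 197.045.
G = 288.1·(107.68 − 60)^(-0.07551) = 288.1·47.68^(-0.07551) = 288.1·0.74691 = 215.185.
B = 255 by definition for t > 66.
Rounded: (197, 215, 255).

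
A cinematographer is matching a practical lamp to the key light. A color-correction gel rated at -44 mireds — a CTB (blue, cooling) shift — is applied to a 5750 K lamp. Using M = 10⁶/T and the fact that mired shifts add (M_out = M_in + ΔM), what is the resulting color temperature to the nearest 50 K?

7700 K

M_in = 10⁶/5750 = 173.91 mireds.
M_out = 173.91 + (-44) = 129.91 mireds.
T_out = 10⁶/129.91 = 7697.5 K → 7700 K.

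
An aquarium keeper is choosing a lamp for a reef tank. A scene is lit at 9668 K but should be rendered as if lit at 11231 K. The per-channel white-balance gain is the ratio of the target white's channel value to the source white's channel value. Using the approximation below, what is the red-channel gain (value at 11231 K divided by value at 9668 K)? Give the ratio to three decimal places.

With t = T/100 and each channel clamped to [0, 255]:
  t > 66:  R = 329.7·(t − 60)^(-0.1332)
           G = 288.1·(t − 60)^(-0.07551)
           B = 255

0.954

At 9668 K (t = 96.68):
  R = 329.7·(96.68 − 60)^(-0.1332) = 329.7·36.68^(-0.1332) = 329.7·0.61890 = 204.050.
At 11231 K (t = 112.31):
  R = 329.7·(112.31 − 60)^(-0.1332) = 329.7·52.31^(-0.1332) = 329.7·0.59032 = 194.627.
Gain = 194.627 / 204.050 = 0.9538 → 0.954.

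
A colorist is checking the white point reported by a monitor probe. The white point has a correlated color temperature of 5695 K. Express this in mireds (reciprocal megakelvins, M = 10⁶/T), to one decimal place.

M = 10⁶ / 5695 = 175.593 → 175.6 mireds.

175.6 mireds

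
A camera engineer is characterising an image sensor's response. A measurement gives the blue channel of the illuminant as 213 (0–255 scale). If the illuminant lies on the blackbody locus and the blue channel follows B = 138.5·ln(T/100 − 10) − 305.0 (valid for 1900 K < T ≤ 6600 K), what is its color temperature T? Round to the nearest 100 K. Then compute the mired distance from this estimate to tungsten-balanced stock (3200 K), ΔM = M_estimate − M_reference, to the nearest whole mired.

-120 mireds

ln(t − 10) = (213 + 305.0) / 138.5 = 3.7401.
t − 10 = e^3.7401 = 42.101, so t = 52.101.
T = 100·t = 5210 K → 5200 K to the nearest 100 K.
M_estimate = 10⁶/5200 = 192.31; M_reference = 10⁶/3200 = 312.50.
ΔM = 192.31 − 312.50 = -120.19 → -120 mireds.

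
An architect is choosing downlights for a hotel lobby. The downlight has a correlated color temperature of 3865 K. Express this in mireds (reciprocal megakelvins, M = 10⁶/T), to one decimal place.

258.7 mireds

M = 10⁶ / 3865 = 258.732 → 258.7 mireds.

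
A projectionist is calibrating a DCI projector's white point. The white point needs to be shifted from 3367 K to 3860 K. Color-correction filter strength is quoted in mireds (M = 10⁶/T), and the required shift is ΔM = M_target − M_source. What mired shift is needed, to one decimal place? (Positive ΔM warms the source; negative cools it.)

-37.9 mireds

M_source = 10⁶/3367 = 297.000; M_target = 10⁶/3860 = 259.067.
ΔM = 259.067 − 297.000 = -37.933 → -37.9 mireds, a cooling shift.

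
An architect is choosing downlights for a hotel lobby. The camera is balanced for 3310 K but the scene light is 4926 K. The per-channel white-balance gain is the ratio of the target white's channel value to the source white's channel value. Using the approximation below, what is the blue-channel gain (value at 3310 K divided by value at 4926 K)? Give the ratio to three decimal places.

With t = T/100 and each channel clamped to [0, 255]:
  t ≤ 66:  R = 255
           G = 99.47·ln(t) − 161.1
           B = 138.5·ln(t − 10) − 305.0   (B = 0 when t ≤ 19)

0.639

At 4926 K (t = 49.26):
  B = 138.5·ln(49.26 − 10) − 305.0 = 138.5·ln 39.26 − 305.0 = 138.5·3.6702 − 305.0 = 203.324.
At 3310 K (t = 33.1):
  B = 138.5·ln(33.1 − 10) − 305.0 = 138.5·ln 23.1 − 305.0 = 138.5·3.1398 − 305.0 = 129.867.
Gain = 129.867 / 203.324 = 0.6387 → 0.639.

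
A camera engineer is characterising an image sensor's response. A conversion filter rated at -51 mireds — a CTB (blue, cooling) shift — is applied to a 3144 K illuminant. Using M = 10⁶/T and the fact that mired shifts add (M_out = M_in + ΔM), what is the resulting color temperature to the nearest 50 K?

M_in = 10⁶/3144 = 318.07 mireds.
M_out = 318.07 + (-51) = 267.07 mireds.
T_out = 10⁶/267.07 = 3744.4 K → 3750 K.

3750 K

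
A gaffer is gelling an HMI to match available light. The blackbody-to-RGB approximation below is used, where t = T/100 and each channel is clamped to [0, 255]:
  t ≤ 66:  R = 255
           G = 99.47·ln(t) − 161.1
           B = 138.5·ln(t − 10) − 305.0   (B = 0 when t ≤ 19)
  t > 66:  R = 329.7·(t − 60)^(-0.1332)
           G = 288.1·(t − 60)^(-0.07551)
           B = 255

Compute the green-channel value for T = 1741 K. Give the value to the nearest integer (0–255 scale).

t = 1741/100 = 17.41; the t ≤ 66 branch applies.
G = 99.47·ln 17.41 − 161.1 = 99.47·2.8570 − 161.1 = 123.090.
Rounded: 123.

123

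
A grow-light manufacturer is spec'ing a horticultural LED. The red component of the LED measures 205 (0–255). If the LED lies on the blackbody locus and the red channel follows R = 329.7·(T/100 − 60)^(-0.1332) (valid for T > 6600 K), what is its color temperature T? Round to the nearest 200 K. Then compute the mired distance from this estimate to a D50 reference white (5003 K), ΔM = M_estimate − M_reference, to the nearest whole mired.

-96 mireds

(t − 60)^(-0.1332) = 205/329.7 = 0.62178.
t − 60 = 0.62178^(1/-0.1332) = 0.62178^(-7.508) = 35.423, so t = 95.423.
T = 100·t = 9542 K → 9600 K to the nearest 200 K.
M_estimate = 10⁶/9600 = 104.17; M_reference = 10⁶/5003 = 199.88.
ΔM = 104.17 − 199.88 = -95.71 → -96 mireds.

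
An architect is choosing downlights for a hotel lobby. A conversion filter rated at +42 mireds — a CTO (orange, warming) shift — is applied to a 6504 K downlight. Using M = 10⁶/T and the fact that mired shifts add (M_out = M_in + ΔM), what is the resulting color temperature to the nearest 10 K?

M_in = 10⁶/6504 = 153.75 mireds.
M_out = 153.75 + (+42) = 195.75 mireds.
T_out = 10⁶/195.75 = 5108.5 K → 5110 K.

5110 K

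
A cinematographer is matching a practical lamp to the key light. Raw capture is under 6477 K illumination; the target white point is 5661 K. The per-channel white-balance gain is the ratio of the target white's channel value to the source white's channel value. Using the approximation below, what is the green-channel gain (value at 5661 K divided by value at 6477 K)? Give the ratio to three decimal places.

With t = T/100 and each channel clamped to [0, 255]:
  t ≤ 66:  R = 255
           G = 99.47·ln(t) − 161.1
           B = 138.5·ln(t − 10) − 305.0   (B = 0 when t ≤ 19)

At 6477 K (t = 64.77):
  G = 99.47·ln 64.77 − 161.1 = 99.47·4.1708 − 161.1 = 253.774.
At 5661 K (t = 56.61):
  G = 99.47·ln 56.61 − 161.1 = 99.47·4.0362 − 161.1 = 240.379.
Gain = 240.379 / 253.774 = 0.9472 → 0.947.

0.947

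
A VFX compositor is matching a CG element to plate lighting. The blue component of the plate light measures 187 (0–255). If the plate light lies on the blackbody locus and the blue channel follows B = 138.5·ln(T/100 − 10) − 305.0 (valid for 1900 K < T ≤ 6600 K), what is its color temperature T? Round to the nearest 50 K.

ln(t − 10) = (187 + 305.0) / 138.5 = 3.5523.
t − 10 = e^3.5523 = 34.895, so t = 44.895.
T = 100·t = 4490 K → 4500 K to the nearest 50 K.

4500 K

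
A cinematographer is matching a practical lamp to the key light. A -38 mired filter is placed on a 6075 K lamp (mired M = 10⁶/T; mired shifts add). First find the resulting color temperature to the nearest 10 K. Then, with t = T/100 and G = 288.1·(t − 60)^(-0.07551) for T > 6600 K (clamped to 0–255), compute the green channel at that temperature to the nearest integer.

M_in = 10⁶/6075 = 164.61; M_out = 164.61 + (-38) = 126.61.
T_out = 10⁶/126.61 = 7898.3 K → 7900 K; t = 79.
G = 288.1·(79 − 60)^(-0.07551) = 288.1·19^(-0.07551) = 288.1·0.80065 = 230.667.
Rounded: 231.

231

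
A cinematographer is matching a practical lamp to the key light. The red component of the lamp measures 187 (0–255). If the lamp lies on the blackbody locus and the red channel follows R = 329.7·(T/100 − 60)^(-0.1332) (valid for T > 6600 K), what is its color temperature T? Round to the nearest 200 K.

(t − 60)^(-0.1332) = 187/329.7 = 0.56718.
t − 60 = 0.56718^(1/-0.1332) = 0.56718^(-7.508) = 70.620, so t = 130.620.
T = 100·t = 13062 K → 13000 K to the nearest 200 K.

13000 K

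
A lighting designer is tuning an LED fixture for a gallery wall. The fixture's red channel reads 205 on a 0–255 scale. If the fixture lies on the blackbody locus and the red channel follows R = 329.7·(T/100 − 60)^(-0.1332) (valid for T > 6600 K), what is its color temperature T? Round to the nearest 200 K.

9600 K

(t − 60)^(-0.1332) = 205/329.7 = 0.62178.
t − 60 = 0.62178^(1/-0.1332) = 0.62178^(-7.508) = 35.423, so t = 95.423.
T = 100·t = 9542 K → 9600 K to the nearest 200 K.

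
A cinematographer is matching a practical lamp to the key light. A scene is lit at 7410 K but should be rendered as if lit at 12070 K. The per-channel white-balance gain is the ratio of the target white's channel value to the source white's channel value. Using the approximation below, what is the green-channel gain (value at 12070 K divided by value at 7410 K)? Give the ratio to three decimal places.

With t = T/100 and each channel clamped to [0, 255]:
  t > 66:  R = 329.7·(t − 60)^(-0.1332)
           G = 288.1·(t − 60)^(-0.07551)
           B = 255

At 7410 K (t = 74.1):
  G = 288.1·(74.1 − 60)^(-0.07551) = 288.1·14.1^(-0.07551) = 288.1·0.81888 = 235.921.
At 12070 K (t = 120.7):
  G = 288.1·(120.7 − 60)^(-0.07551) = 288.1·60.7^(-0.07551) = 288.1·0.73342 = 211.298.
Gain = 211.298 / 235.921 = 0.8956 → 0.896.

0.896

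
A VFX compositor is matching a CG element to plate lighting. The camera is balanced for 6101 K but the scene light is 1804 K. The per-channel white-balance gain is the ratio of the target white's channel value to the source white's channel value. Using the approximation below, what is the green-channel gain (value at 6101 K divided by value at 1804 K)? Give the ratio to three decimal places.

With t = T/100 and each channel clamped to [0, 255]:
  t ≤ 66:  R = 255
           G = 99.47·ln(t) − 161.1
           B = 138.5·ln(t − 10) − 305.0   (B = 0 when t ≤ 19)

1.957

At 1804 K (t = 18.04):
  G = 99.47·ln 18.04 − 161.1 = 99.47·2.8926 − 161.1 = 126.626.
At 6101 K (t = 61.01):
  G = 99.47·ln 61.01 − 161.1 = 99.47·4.1110 − 161.1 = 247.825.
Gain = 247.825 / 126.626 = 1.9571 → 1.957.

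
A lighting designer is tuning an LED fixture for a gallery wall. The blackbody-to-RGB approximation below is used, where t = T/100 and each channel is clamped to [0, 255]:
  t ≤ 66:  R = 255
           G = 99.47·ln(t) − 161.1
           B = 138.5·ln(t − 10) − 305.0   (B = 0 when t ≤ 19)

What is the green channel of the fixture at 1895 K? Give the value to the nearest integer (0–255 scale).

132

t = 1895/100 = 18.95; the t ≤ 66 branch applies.
G = 99.47·ln 18.95 − 161.1 = 99.47·2.9418 − 161.1 = 131.521.
Rounded: 132.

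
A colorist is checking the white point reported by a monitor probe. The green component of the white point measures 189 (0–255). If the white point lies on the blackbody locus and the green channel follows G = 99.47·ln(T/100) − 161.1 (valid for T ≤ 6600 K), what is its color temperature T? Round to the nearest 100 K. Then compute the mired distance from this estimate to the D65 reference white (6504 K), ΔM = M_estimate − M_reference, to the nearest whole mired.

+140 mireds

ln t = (189 + 161.1) / 99.47 = 3.5197.
t = e^3.5197 = 33.773.
T = 100·t = 3377 K → 3400 K to the nearest 100 K.
M_estimate = 10⁶/3400 = 294.12; M_reference = 10⁶/6504 = 153.75.
ΔM = 294.12 − 153.75 = 140.37 → +140 mireds.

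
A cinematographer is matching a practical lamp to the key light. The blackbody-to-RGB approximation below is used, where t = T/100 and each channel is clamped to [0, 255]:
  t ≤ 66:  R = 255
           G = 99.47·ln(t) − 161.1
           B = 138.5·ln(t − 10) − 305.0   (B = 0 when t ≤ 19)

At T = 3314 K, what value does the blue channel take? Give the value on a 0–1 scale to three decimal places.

t = 3314/100 = 33.14; the t ≤ 66 branch applies.
B = 138.5·ln(33.14 − 10) − 305.0 = 138.5·ln 23.14 − 305.0 = 138.5·3.1416 − 305.0 = 130.106.
On a 0–1 scale: 130.106/255 = 0.5102 → 0.510.

0.510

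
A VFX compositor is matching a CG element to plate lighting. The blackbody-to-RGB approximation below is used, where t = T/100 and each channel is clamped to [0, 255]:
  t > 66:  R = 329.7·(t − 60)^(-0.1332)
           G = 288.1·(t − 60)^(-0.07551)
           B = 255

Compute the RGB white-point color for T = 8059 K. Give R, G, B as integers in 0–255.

R=220, G=229, B=255

t = 8059/100 = 80.59; the t > 66 branch applies.
R = 329.7·(80.59 − 60)^(-0.1332) = 329.7·20.59^(-0.1332) = 329.7·0.66838 = 220.364.
G = 288.1·(80.59 − 60)^(-0.07551) = 288.1·20.59^(-0.07551) = 288.1·0.79580 = 229.271.
B = 255 by definition for t > 66.
Rounded: (220, 229, 255).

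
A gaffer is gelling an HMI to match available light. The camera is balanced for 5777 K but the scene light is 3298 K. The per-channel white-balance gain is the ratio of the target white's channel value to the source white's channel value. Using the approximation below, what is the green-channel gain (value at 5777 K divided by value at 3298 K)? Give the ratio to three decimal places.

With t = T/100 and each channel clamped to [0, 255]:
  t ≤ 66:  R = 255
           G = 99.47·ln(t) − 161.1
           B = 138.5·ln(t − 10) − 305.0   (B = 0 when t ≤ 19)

1.299

At 3298 K (t = 32.98):
  G = 99.47·ln 32.98 − 161.1 = 99.47·3.4959 − 161.1 = 186.637.
At 5777 K (t = 57.77):
  G = 99.47·ln 57.77 − 161.1 = 99.47·4.0565 − 161.1 = 242.397.
Gain = 242.397 / 186.637 = 1.2988 → 1.299.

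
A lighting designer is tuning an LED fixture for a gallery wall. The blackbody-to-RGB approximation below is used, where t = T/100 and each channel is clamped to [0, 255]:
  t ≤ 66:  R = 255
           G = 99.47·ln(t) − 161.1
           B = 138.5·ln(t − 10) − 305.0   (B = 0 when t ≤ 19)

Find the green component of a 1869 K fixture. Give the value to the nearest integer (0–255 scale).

130

t = 1869/100 = 18.69; the t ≤ 66 branch applies.
G = 99.47·ln 18.69 − 161.1 = 99.47·2.9280 − 161.1 = 130.147.
Rounded: 130.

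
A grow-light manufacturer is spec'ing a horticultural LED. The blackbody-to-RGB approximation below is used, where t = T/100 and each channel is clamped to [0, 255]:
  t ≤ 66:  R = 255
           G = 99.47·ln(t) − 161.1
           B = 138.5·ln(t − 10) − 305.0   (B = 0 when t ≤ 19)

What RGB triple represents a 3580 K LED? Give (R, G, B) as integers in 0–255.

t = 3580/100 = 35.8; the t ≤ 66 branch applies.
R = 255 by definition for t ≤ 66.
G = 99.47·ln 35.8 − 161.1 = 99.47·3.5779 − 161.1 = 194.798.
B = 138.5·ln(35.8 − 10) − 305.0 = 138.5·ln 25.8 − 305.0 = 138.5·3.2504 − 305.0 = 145.177.
Rounded: (255, 195, 145).

(255, 195, 145)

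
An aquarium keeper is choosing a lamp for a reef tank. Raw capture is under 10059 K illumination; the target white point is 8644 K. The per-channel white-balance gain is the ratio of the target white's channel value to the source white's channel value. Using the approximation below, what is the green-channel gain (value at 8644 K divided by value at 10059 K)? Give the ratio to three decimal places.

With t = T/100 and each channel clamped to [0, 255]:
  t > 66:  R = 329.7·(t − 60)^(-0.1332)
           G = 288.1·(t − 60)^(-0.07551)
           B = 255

1.033

At 10059 K (t = 100.59):
  G = 288.1·(100.59 − 60)^(-0.07551) = 288.1·40.59^(-0.07551) = 288.1·0.75605 = 217.817.
At 8644 K (t = 86.44):
  G = 288.1·(86.44 − 60)^(-0.07551) = 288.1·26.44^(-0.07551) = 288.1·0.78092 = 224.982.
Gain = 224.982 / 217.817 = 1.0329 → 1.033.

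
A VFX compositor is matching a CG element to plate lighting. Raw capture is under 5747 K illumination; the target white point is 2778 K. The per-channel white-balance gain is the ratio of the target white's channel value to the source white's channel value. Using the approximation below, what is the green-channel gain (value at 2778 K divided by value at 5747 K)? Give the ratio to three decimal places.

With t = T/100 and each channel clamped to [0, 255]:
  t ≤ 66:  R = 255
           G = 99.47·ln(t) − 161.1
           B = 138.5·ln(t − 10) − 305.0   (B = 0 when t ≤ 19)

At 5747 K (t = 57.47):
  G = 99.47·ln 57.47 − 161.1 = 99.47·4.0513 − 161.1 = 241.879.
At 2778 K (t = 27.78):
  G = 99.47·ln 27.78 − 161.1 = 99.47·3.3243 − 161.1 = 169.570.
Gain = 169.570 / 241.879 = 0.7011 → 0.701.

0.701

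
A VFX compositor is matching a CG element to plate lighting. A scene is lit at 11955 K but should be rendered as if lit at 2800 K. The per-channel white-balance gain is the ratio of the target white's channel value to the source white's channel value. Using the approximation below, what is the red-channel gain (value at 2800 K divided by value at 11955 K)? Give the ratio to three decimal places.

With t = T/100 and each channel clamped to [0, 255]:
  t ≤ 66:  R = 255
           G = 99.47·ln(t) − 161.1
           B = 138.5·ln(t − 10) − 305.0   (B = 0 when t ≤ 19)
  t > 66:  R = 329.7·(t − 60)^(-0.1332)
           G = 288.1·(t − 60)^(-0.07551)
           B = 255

1.333

At 11955 K (t = 119.55):
  R = 329.7·(119.55 − 60)^(-0.1332) = 329.7·59.55^(-0.1332) = 329.7·0.58021 = 191.295.
At 2800 K (t = 28):
  R = 255 by definition for t ≤ 66.
Gain = 255.000 / 191.295 = 1.3330 → 1.333.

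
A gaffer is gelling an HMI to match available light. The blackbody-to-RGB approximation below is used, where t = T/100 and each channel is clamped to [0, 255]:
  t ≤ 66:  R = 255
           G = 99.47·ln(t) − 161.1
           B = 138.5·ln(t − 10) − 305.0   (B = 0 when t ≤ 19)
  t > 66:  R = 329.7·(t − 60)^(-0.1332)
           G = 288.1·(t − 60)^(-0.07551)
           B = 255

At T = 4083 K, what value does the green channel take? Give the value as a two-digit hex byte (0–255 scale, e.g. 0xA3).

t = 4083/100 = 40.83; the t ≤ 66 branch applies.
G = 99.47·ln 40.83 − 161.1 = 99.47·3.7094 − 161.1 = 207.876.
Rounded: 208; in hex, 0xD0.

0xD0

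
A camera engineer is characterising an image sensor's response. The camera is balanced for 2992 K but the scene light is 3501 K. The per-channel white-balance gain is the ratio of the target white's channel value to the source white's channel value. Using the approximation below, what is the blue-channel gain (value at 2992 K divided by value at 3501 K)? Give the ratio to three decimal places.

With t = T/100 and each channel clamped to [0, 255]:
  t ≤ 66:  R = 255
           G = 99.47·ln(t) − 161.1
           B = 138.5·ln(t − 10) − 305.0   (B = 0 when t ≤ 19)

At 3501 K (t = 35.01):
  B = 138.5·ln(35.01 − 10) − 305.0 = 138.5·ln 25.01 − 305.0 = 138.5·3.2193 − 305.0 = 140.870.
At 2992 K (t = 29.92):
  B = 138.5·ln(29.92 − 10) − 305.0 = 138.5·ln 19.92 − 305.0 = 138.5·2.9917 − 305.0 = 109.354.
Gain = 109.354 / 140.870 = 0.7763 → 0.776.

0.776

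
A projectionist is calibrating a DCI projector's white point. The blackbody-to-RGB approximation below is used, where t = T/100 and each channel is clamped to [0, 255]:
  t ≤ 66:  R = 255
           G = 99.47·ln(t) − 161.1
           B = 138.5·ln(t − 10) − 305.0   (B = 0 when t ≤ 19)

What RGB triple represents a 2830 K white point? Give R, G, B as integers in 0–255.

t = 2830/100 = 28.3; the t ≤ 66 branch applies.
R = 255 by definition for t ≤ 66.
G = 99.47·ln 28.3 − 161.1 = 99.47·3.3429 − 161.1 = 171.414.
B = 138.5·ln(28.3 − 10) − 305.0 = 138.5·ln 18.3 − 305.0 = 138.5·2.9069 − 305.0 = 97.606.
Rounded: (255, 171, 98).

R=255, G=171, B=98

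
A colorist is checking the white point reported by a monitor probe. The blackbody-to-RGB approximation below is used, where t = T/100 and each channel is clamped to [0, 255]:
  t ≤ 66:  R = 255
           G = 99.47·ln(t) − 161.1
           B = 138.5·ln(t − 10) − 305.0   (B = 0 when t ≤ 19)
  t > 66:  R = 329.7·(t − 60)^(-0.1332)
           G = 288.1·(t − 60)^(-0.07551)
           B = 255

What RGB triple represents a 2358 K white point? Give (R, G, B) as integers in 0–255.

t = 2358/100 = 23.58; the t ≤ 66 branch applies.
R = 255 by definition for t ≤ 66.
G = 99.47·ln 23.58 − 161.1 = 99.47·3.1604 − 161.1 = 153.265.
B = 138.5·ln(23.58 − 10) − 305.0 = 138.5·ln 13.58 − 305.0 = 138.5·2.6086 − 305.0 = 56.291.
Rounded: (255, 153, 56).

(255, 153, 56)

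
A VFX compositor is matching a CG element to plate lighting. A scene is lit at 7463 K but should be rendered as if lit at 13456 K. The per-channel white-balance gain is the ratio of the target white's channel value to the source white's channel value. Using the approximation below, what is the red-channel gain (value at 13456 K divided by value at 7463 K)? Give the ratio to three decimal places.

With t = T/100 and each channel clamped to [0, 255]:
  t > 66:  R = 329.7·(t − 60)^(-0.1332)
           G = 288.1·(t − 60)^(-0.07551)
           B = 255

0.805

At 7463 K (t = 74.63):
  R = 329.7·(74.63 − 60)^(-0.1332) = 329.7·14.63^(-0.1332) = 329.7·0.69950 = 230.626.
At 13456 K (t = 134.56):
  R = 329.7·(134.56 − 60)^(-0.1332) = 329.7·74.56^(-0.1332) = 329.7·0.56310 = 185.653.
Gain = 185.653 / 230.626 = 0.8050 → 0.805.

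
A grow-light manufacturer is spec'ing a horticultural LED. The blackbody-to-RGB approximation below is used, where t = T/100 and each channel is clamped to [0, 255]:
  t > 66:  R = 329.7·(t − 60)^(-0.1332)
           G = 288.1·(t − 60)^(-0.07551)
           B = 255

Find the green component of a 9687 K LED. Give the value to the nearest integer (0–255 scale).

219

t = 9687/100 = 96.87; the t > 66 branch applies.
G = 288.1·(96.87 − 60)^(-0.07551) = 288.1·36.87^(-0.07551) = 288.1·0.76155 = 219.404.
Rounded: 219.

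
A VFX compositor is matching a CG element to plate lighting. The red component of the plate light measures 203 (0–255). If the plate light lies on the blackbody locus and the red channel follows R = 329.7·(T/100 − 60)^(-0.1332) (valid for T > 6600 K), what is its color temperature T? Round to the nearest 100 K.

9800 K

(t − 60)^(-0.1332) = 203/329.7 = 0.61571.
t − 60 = 0.61571^(1/-0.1332) = 0.61571^(-7.508) = 38.129, so t = 98.129.
T = 100·t = 9813 K → 9800 K to the nearest 100 K.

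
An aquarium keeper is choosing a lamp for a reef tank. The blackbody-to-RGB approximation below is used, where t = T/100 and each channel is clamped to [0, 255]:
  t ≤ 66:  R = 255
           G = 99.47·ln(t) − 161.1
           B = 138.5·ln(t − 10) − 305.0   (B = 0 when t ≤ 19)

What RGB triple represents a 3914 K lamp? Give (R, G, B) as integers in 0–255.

(255, 204, 162)

t = 3914/100 = 39.14; the t ≤ 66 branch applies.
R = 255 by definition for t ≤ 66.
G = 99.47·ln 39.14 − 161.1 = 99.47·3.6671 − 161.1 = 203.671.
B = 138.5·ln(39.14 − 10) − 305.0 = 138.5·ln 29.14 − 305.0 = 138.5·3.3721 − 305.0 = 162.037.
Rounded: (255, 204, 162).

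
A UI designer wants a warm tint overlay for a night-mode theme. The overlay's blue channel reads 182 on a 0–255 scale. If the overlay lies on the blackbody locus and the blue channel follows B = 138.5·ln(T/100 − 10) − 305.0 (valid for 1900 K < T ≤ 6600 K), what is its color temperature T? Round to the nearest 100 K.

ln(t − 10) = (182 + 305.0) / 138.5 = 3.5162.
t − 10 = e^3.5162 = 33.658, so t = 43.658.
T = 100·t = 4366 K → 4400 K to the nearest 100 K.

4400 K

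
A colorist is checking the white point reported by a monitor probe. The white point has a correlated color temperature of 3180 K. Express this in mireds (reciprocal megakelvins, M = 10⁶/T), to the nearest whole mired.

314 mireds

M = 10⁶ / 3180 = 314.465 → 314 mireds.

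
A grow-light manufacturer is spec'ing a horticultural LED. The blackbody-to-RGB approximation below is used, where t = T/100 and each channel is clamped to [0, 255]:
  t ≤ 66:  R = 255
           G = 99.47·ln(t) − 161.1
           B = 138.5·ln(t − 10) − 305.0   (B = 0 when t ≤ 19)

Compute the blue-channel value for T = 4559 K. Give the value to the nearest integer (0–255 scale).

t = 4559/100 = 45.59; the t ≤ 66 branch applies.
B = 138.5·ln(45.59 − 10) − 305.0 = 138.5·ln 35.59 − 305.0 = 138.5·3.5721 − 305.0 = 189.731.
Rounded: 190.

190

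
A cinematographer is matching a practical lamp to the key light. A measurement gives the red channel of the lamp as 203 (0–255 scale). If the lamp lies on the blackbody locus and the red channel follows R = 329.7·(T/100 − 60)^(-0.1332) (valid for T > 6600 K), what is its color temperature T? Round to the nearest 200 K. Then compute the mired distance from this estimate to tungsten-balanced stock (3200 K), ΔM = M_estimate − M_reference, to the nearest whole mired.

(t − 60)^(-0.1332) = 203/329.7 = 0.61571.
t − 60 = 0.61571^(1/-0.1332) = 0.61571^(-7.508) = 38.129, so t = 98.129.
T = 100·t = 9813 K → 9800 K to the nearest 200 K.
M_estimate = 10⁶/9800 = 102.04; M_reference = 10⁶/3200 = 312.50.
ΔM = 102.04 − 312.50 = -210.46 → -210 mireds.

-210 mireds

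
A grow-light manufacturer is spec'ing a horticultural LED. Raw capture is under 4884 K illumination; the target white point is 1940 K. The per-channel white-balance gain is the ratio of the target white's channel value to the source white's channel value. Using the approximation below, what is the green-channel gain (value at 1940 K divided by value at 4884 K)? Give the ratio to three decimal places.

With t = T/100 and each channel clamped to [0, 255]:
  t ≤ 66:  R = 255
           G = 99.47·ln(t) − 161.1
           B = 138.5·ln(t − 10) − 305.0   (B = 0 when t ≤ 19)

0.593

At 4884 K (t = 48.84):
  G = 99.47·ln 48.84 − 161.1 = 99.47·3.8885 − 161.1 = 225.694.
At 1940 K (t = 19.4):
  G = 99.47·ln 19.4 − 161.1 = 99.47·2.9653 − 161.1 = 133.856.
Gain = 133.856 / 225.694 = 0.5931 → 0.593.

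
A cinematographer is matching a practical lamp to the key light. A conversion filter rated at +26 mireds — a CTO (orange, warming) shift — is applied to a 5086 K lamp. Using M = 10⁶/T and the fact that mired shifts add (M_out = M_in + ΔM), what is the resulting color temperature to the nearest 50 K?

M_in = 10⁶/5086 = 196.62 mireds.
M_out = 196.62 + (+26) = 222.62 mireds.
T_out = 10⁶/222.62 = 4492.0 K → 4500 K.

4500 K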